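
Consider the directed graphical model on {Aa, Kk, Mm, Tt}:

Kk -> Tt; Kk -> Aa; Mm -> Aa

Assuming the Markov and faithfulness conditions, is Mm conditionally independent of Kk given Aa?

No

The only undirected path from Mm to Kk is:
Path 1: Mm → Aa ← Kk
  Aa is a collider and Aa is conditioned on, which opens it — no node blocks this path, so it is active.
Since the path Mm → Aa ← Kk is active, Mm and Kk are not d-separated given {Aa}.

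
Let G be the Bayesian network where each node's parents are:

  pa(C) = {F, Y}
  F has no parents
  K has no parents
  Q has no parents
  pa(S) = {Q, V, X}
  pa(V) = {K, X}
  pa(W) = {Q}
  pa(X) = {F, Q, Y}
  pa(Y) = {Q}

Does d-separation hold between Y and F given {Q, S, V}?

No — Y and F are not d-separated given {Q, S, V}.

5 paths connect Y and F; each must be blocked for d-separation to hold:
Path 1: Y ← Q → X ← F
  Q is a fork here and Q is conditioned on, so the path is blocked at Q.
Path 2: Y ← Q → S ← X ← F
  Q is a fork here and Q is conditioned on, so the path is blocked at Q.
Path 3: Y ← Q → S ← V ← X ← F
  Q is a fork here and Q is conditioned on, so the path is blocked at Q.
Path 4: Y → C ← F
  C is a collider here and neither C nor any of its descendants is conditioned on, so the collider stays closed — the path is blocked at C.
Path 5: Y → X ← F
  X is a collider and its descendant S is conditioned on, which opens it — no node blocks this path, so it is active.
Since the path Y → X ← F is active, Y and F are not d-separated given {Q, S, V}.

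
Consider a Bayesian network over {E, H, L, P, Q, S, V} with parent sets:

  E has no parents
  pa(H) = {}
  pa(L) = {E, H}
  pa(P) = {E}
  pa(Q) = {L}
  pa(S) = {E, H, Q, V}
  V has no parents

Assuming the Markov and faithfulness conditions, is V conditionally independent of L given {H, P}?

Yes

We examine all 3 paths between V and L:
Path 1: V → S ← Q ← L
  S is a collider here and neither S nor any of its descendants is conditioned on, so the collider stays closed — the path is blocked at S.
Path 2: V → S ← H → L
  S is a collider here and neither S nor any of its descendants is conditioned on, so the collider stays closed — the path is blocked at S.
Path 3: V → S ← E → L
  S is a collider here and neither S nor any of its descendants is conditioned on, so the collider stays closed — the path is blocked at S.
Every path is blocked, so V and L are d-separated given {H, P}.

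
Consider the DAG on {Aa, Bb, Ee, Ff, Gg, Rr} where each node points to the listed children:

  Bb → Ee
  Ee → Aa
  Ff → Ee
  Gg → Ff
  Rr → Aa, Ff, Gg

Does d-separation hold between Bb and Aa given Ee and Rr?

Yes — Bb and Aa are d-separated given {Ee, Rr}.

3 paths connect Bb and Aa; each must be blocked for d-separation to hold:
Path 1: Bb → Ee ← Ff ← Rr → Aa
  Rr is a fork here and Rr is conditioned on, so the path is blocked at Rr.
Path 2: Bb → Ee ← Ff ← Gg ← Rr → Aa
  Rr is a fork here and Rr is conditioned on, so the path is blocked at Rr.
Path 3: Bb → Ee → Aa
  Ee is a chain here and Ee is conditioned on, so the path is blocked at Ee.
Every path is blocked, so Bb and Aa are d-separated given {Ee, Rr}.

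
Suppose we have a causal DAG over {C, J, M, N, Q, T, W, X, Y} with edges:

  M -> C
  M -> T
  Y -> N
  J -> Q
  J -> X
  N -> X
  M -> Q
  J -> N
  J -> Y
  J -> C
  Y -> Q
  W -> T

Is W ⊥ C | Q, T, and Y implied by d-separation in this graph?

There are 5 undirected paths between W and C; checking each against the conditioning set {Q, T, Y}:
Path 1: W → T ← M → Q ← J → C
  T is a collider and T is conditioned on, which opens it; M is a fork and M is not conditioned on; Q is a collider and Q is conditioned on, which opens it; J is a fork and J is not conditioned on — no node blocks this path, so it is active.
Path 2: W → T ← M → Q ← Y → N → X ← J → C
  Y is a fork here and Y is conditioned on, so the path is blocked at Y.
Path 3: W → T ← M → Q ← Y → N ← J → C
  Y is a fork here and Y is conditioned on, so the path is blocked at Y.
Path 4: W → T ← M → Q ← Y ← J → C
  Y is a chain here and Y is conditioned on, so the path is blocked at Y.
Path 5: W → T ← M → C
  T is a collider and T is conditioned on, which opens it; M is a fork and M is not conditioned on — no node blocks this path, so it is active.
At least one path is unblocked, so d-separation fails.

No — W and C are not d-separated given {Q, T, Y}.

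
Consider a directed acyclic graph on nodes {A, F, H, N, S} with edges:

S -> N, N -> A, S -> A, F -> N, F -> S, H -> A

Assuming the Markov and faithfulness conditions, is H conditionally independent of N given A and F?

No

Enumerating the 3 paths from H to N and testing each for blocking by {A, F}:
Path 1: H → A ← S ← F → N
  F is a fork here and F is conditioned on, so the path is blocked at F.
Path 2: H → A ← S → N
  A is a collider and A is conditioned on, which opens it; S is a fork and S is not conditioned on — no node blocks this path, so it is active.
Path 3: H → A ← N
  A is a collider and A is conditioned on, which opens it — no node blocks this path, so it is active.
Since the path H → A ← S → N is active, H and N are not d-separated given {A, F}.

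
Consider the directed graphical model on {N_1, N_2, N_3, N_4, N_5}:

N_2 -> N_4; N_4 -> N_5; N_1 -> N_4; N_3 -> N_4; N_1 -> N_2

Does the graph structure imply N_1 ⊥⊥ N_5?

2 paths connect N_1 and N_5; each must be blocked for d-separation to hold:
Path 1: N_1 → N_2 → N_4 → N_5
  N_2 is a chain and N_2 is not conditioned on; N_4 is a chain and N_4 is not conditioned on — no node blocks this path, so it is active.
Path 2: N_1 → N_4 → N_5
  N_4 is a chain and N_4 is not conditioned on — no node blocks this path, so it is active.
Since the path N_1 → N_2 → N_4 → N_5 is active, N_1 and N_5 are not d-separated given ∅.

No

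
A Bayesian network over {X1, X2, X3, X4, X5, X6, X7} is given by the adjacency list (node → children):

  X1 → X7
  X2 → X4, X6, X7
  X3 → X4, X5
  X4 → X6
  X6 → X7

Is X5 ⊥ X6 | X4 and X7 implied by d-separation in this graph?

We examine all 3 paths between X5 and X6:
Path 1: X5 ← X3 → X4 → X6
  X4 is a chain here and X4 is conditioned on, so the path is blocked at X4.
Path 2: X5 ← X3 → X4 ← X2 → X6
  X3 is a fork and X3 is not conditioned on; X4 is a collider and X4 is conditioned on, which opens it; X2 is a fork and X2 is not conditioned on — no node blocks this path, so it is active.
Path 3: X5 ← X3 → X4 ← X2 → X7 ← X6
  X3 is a fork and X3 is not conditioned on; X4 is a collider and X4 is conditioned on, which opens it; X2 is a fork and X2 is not conditioned on; X7 is a collider and X7 is conditioned on, which opens it — no node blocks this path, so it is active.
Because an active path exists, X5 and X6 are not d-separated.

No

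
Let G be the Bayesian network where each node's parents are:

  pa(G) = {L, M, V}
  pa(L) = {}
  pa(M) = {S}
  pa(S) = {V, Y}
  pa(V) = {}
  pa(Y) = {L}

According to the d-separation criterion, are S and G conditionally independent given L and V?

No

We examine all 3 paths between S and G:
Path 1: S ← Y ← L → G
  L is a fork here and L is conditioned on, so the path is blocked at L.
Path 2: S ← V → G
  V is a fork here and V is conditioned on, so the path is blocked at V.
Path 3: S → M → G
  M is a chain and M is not conditioned on — no node blocks this path, so it is active.
At least one path is unblocked, so d-separation fails.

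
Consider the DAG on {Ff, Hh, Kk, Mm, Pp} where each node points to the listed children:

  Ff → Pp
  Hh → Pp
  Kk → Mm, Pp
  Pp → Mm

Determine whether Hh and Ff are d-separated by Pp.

There is one path between Hh and Ff:
  1. Hh → Pp ← Ff — Pp:collider[open] ⇒ active
Since the path Hh → Pp ← Ff is active, Hh and Ff are not d-separated given {Pp}.

No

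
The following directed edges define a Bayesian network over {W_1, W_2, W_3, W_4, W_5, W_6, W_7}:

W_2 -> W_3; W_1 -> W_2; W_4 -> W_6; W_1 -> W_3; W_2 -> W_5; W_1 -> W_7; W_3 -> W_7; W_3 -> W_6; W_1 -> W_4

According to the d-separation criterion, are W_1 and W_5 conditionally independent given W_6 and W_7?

No

4 paths connect W_1 and W_5; each must be blocked for d-separation to hold:
Path 1: W_1 → W_7 ← W_3 ← W_2 → W_5
  W_7 is a collider and W_7 is conditioned on, which opens it; W_3 is a chain and W_3 is not conditioned on; W_2 is a fork and W_2 is not conditioned on — no node blocks this path, so it is active.
Path 2: W_1 → W_3 ← W_2 → W_5
  W_3 is a collider and its descendant W_7 is conditioned on, which opens it; W_2 is a fork and W_2 is not conditioned on — no node blocks this path, so it is active.
Path 3: W_1 → W_2 → W_5
  W_2 is a chain and W_2 is not conditioned on — no node blocks this path, so it is active.
Path 4: W_1 → W_4 → W_6 ← W_3 ← W_2 → W_5
  W_4 is a chain and W_4 is not conditioned on; W_6 is a collider and W_6 is conditioned on, which opens it; W_3 is a chain and W_3 is not conditioned on; W_2 is a fork and W_2 is not conditioned on — no node blocks this path, so it is active.
At least one path is unblocked, so d-separation fails.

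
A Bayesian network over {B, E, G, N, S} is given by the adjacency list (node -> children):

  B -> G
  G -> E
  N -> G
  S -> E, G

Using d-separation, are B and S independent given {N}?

Yes

2 paths connect B and S; each must be blocked for d-separation to hold:
Path 1: B → G ← S
  G is a collider here and neither G nor any of its descendants is conditioned on, so the collider stays closed — the path is blocked at G.
Path 2: B → G → E ← S
  E is a collider here and neither E nor any of its descendants is conditioned on, so the collider stays closed — the path is blocked at E.
Since every path is blocked, d-separation holds.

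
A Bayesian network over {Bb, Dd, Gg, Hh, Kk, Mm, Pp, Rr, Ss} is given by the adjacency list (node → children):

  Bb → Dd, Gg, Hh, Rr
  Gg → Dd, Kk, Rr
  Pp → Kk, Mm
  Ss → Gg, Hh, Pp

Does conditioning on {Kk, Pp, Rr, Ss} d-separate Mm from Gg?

Yes

Enumerating the 5 paths from Mm to Gg and testing each for blocking by {Kk, Pp, Rr, Ss}:
Path 1: Mm ← Pp ← Ss → Hh ← Bb → Rr ← Gg
  Pp is a chain here and Pp is conditioned on, so the path is blocked at Pp.
Path 2: Mm ← Pp ← Ss → Hh ← Bb → Dd ← Gg
  Pp is a chain here and Pp is conditioned on, so the path is blocked at Pp.
Path 3: Mm ← Pp ← Ss → Hh ← Bb → Gg
  Pp is a chain here and Pp is conditioned on, so the path is blocked at Pp.
Path 4: Mm ← Pp ← Ss → Gg
  Pp is a chain here and Pp is conditioned on, so the path is blocked at Pp.
Path 5: Mm ← Pp → Kk ← Gg
  Pp is a fork here and Pp is conditioned on, so the path is blocked at Pp.
Every path is blocked, so Mm and Gg are d-separated given {Kk, Pp, Rr, Ss}.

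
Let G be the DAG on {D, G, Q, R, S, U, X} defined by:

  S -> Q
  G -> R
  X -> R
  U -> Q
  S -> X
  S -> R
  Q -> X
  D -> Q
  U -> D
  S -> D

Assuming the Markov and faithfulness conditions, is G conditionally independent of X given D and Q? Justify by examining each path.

Yes

We examine all 5 paths between G and X:
  1. G → R ← X — R:collider[blocks] ⇒ blocked
  2. G → R ← S → D ← U → Q → X — R:collider[blocks]; S:fork[open]; D:collider[open]; U:fork[open]; Q:chain[blocks] ⇒ blocked
  3. G → R ← S → D → Q → X — R:collider[blocks]; S:fork[open]; D:chain[blocks]; Q:chain[blocks] ⇒ blocked
  4. G → R ← S → X — R:collider[blocks]; S:fork[open] ⇒ blocked
  5. G → R ← S → Q → X — R:collider[blocks]; S:fork[open]; Q:chain[blocks] ⇒ blocked
All paths are blocked; G ⊥ X | {D, Q} holds.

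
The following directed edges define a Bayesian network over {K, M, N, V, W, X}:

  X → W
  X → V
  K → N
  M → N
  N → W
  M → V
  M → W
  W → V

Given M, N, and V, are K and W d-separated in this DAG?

We examine all 4 paths between K and W:
  1. K → N → W — N:chain[blocks] ⇒ blocked
  2. K → N ← M → W — N:collider[open]; M:fork[blocks] ⇒ blocked
  3. K → N ← M → V ← W — N:collider[open]; M:fork[blocks]; V:collider[open] ⇒ blocked
  4. K → N ← M → V ← X → W — N:collider[open]; M:fork[blocks]; V:collider[open]; X:fork[open] ⇒ blocked
Since every path is blocked, d-separation holds.

Yes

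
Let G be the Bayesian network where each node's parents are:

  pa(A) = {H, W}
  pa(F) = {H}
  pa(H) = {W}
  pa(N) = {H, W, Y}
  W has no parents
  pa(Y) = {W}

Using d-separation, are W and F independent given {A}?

Enumerating the 4 paths from W to F and testing each for blocking by {A}:
Path 1: W → N ← H → F
  N is a collider here and neither N nor any of its descendants is conditioned on, so the collider stays closed — the path is blocked at N.
Path 2: W → A ← H → F
  A is a collider and A is conditioned on, which opens it; H is a fork and H is not conditioned on — no node blocks this path, so it is active.
Path 3: W → H → F
  H is a chain and H is not conditioned on — no node blocks this path, so it is active.
Path 4: W → Y → N ← H → F
  N is a collider here and neither N nor any of its descendants is conditioned on, so the collider stays closed — the path is blocked at N.
At least one path is unblocked, so d-separation fails.

No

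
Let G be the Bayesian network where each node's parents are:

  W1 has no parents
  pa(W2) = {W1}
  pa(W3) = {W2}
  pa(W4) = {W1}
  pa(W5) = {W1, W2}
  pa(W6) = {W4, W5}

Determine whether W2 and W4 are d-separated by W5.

No

We examine all 4 paths between W2 and W4:
Path 1: W2 → W5 → W6 ← W4
  W5 is a chain here and W5 is conditioned on, so the path is blocked at W5.
Path 2: W2 → W5 ← W1 → W4
  W5 is a collider and W5 is conditioned on, which opens it; W1 is a fork and W1 is not conditioned on — no node blocks this path, so it is active.
Path 3: W2 ← W1 → W5 → W6 ← W4
  W5 is a chain here and W5 is conditioned on, so the path is blocked at W5.
Path 4: W2 ← W1 → W4
  W1 is a fork and W1 is not conditioned on — no node blocks this path, so it is active.
Because an active path exists, W2 and W4 are not d-separated.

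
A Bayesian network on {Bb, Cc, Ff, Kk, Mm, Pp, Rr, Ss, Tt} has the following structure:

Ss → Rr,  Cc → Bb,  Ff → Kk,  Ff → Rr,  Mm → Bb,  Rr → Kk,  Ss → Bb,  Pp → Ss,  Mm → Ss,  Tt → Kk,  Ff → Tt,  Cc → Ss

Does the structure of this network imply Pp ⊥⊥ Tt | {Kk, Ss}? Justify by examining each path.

There are 4 undirected paths between Pp and Tt; checking each against the conditioning set {Kk, Ss}:
Path 1: Pp → Ss → Rr ← Ff → Kk ← Tt
  Ss is a chain here and Ss is conditioned on, so the path is blocked at Ss.
Path 2: Pp → Ss → Rr ← Ff → Tt
  Ss is a chain here and Ss is conditioned on, so the path is blocked at Ss.
Path 3: Pp → Ss → Rr → Kk ← Ff → Tt
  Ss is a chain here and Ss is conditioned on, so the path is blocked at Ss.
Path 4: Pp → Ss → Rr → Kk ← Tt
  Ss is a chain here and Ss is conditioned on, so the path is blocked at Ss.
Since every path is blocked, d-separation holds.

Yes — Pp and Tt are d-separated given {Kk, Ss}.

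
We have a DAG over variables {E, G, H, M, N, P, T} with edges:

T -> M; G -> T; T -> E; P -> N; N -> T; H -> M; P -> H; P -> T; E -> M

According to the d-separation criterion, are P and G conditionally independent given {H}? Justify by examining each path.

Enumerating the 4 paths from P to G and testing each for blocking by {H}:
Path 1: P → H → M ← E ← T ← G
  H is a chain here and H is conditioned on, so the path is blocked at H.
Path 2: P → H → M ← T ← G
  H is a chain here and H is conditioned on, so the path is blocked at H.
Path 3: P → T ← G
  T is a collider here and neither T nor any of its descendants is conditioned on, so the collider stays closed — the path is blocked at T.
Path 4: P → N → T ← G
  T is a collider here and neither T nor any of its descendants is conditioned on, so the collider stays closed — the path is blocked at T.
All paths are blocked; P ⊥ G | {H} holds.

Yes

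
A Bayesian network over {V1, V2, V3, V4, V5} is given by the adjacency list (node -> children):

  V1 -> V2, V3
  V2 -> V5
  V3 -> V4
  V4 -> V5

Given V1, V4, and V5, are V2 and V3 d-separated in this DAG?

Enumerating the 2 paths from V2 to V3 and testing each for blocking by {V1, V4, V5}:
Path 1: V2 → V5 ← V4 ← V3
  V4 is a chain here and V4 is conditioned on, so the path is blocked at V4.
Path 2: V2 ← V1 → V3
  V1 is a fork here and V1 is conditioned on, so the path is blocked at V1.
Since every path is blocked, d-separation holds.

Yes — V2 and V3 are d-separated given {V1, V4, V5}.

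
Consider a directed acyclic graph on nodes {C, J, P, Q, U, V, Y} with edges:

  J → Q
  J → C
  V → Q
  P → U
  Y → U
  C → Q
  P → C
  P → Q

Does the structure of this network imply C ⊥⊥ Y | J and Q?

There are 3 undirected paths between C and Y; checking each against the conditioning set {J, Q}:
Path 1: C ← J → Q ← P → U ← Y
  J is a fork here and J is conditioned on, so the path is blocked at J.
Path 2: C → Q ← P → U ← Y
  U is a collider here and neither U nor any of its descendants is conditioned on, so the collider stays closed — the path is blocked at U.
Path 3: C ← P → U ← Y
  U is a collider here and neither U nor any of its descendants is conditioned on, so the collider stays closed — the path is blocked at U.
Every path is blocked, so C and Y are d-separated given {J, Q}.

Yes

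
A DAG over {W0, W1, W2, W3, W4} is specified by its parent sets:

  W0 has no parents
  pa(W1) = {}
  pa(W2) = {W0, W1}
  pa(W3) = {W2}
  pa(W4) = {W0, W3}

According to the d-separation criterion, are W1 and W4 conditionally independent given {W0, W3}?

Enumerating the 2 paths from W1 to W4 and testing each for blocking by {W0, W3}:
Path 1: W1 → W2 ← W0 → W4
  W0 is a fork here and W0 is conditioned on, so the path is blocked at W0.
Path 2: W1 → W2 → W3 → W4
  W3 is a chain here and W3 is conditioned on, so the path is blocked at W3.
All paths are blocked; W1 ⊥ W4 | {W0, W3} holds.

Yes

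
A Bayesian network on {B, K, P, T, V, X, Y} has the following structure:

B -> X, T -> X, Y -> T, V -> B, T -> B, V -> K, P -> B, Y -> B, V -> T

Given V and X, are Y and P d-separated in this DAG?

4 paths connect Y and P; each must be blocked for d-separation to hold:
  1. Y → T → X ← B ← P — T:chain[open]; X:collider[open]; B:chain[open] ⇒ active
  2. Y → T ← V → B ← P — T:collider[open]; V:fork[blocks]; B:collider[open] ⇒ blocked
  3. Y → T → B ← P — T:chain[open]; B:collider[open] ⇒ active
  4. Y → B ← P — B:collider[open] ⇒ active
Because an active path exists, Y and P are not d-separated.

No — Y and P are not d-separated given {V, X}.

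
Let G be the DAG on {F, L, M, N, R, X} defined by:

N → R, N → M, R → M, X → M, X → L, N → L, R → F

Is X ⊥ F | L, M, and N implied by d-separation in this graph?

No

4 paths connect X and F; each must be blocked for d-separation to hold:
Path 1: X → M ← N → R → F
  N is a fork here and N is conditioned on, so the path is blocked at N.
Path 2: X → M ← R → F
  M is a collider and M is conditioned on, which opens it; R is a fork and R is not conditioned on — no node blocks this path, so it is active.
Path 3: X → L ← N → R → F
  N is a fork here and N is conditioned on, so the path is blocked at N.
Path 4: X → L ← N → M ← R → F
  N is a fork here and N is conditioned on, so the path is blocked at N.
Because an active path exists, X and F are not d-separated.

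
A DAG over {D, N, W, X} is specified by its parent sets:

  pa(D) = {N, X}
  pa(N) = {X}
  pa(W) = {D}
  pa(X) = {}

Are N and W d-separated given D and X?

We examine all 2 paths between N and W:
Path 1: N ← X → D → W
  X is a fork here and X is conditioned on, so the path is blocked at X.
Path 2: N → D → W
  D is a chain here and D is conditioned on, so the path is blocked at D.
All paths are blocked; N ⊥ W | {D, X} holds.

Yes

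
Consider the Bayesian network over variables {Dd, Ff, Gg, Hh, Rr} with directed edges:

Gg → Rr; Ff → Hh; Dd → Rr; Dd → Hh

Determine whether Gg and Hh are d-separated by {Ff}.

There is one path between Gg and Hh:
Path 1: Gg → Rr ← Dd → Hh
  Rr is a collider here and neither Rr nor any of its descendants is conditioned on, so the collider stays closed — the path is blocked at Rr.
All paths are blocked; Gg ⊥ Hh | {Ff} holds.

Yes — Gg and Hh are d-separated given {Ff}.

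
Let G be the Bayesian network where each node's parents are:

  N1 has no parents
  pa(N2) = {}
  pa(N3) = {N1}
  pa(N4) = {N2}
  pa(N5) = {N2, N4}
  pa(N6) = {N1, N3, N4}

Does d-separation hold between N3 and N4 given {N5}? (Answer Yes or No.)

Yes

2 paths connect N3 and N4; each must be blocked for d-separation to hold:
  1. N3 ← N1 → N6 ← N4 — N1:fork[open]; N6:collider[blocks] ⇒ blocked
  2. N3 → N6 ← N4 — N6:collider[blocks] ⇒ blocked
Every path is blocked, so N3 and N4 are d-separated given {N5}.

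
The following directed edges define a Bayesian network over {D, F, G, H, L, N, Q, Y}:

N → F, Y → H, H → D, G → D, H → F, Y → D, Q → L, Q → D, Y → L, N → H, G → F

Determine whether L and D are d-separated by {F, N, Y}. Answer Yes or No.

No

Enumerating the 5 paths from L to D and testing each for blocking by {F, N, Y}:
Path 1: L ← Q → D
  Q is a fork and Q is not conditioned on — no node blocks this path, so it is active.
Path 2: L ← Y → D
  Y is a fork here and Y is conditioned on, so the path is blocked at Y.
Path 3: L ← Y → H → D
  Y is a fork here and Y is conditioned on, so the path is blocked at Y.
Path 4: L ← Y → H ← N → F ← G → D
  Y is a fork here and Y is conditioned on, so the path is blocked at Y.
Path 5: L ← Y → H → F ← G → D
  Y is a fork here and Y is conditioned on, so the path is blocked at Y.
At least one path is unblocked, so d-separation fails.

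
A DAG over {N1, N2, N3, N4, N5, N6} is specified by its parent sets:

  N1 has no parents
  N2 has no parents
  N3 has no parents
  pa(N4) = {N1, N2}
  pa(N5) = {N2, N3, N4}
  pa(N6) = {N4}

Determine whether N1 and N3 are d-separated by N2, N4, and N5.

Yes

We examine all 2 paths between N1 and N3:
Path 1: N1 → N4 ← N2 → N5 ← N3
  N2 is a fork here and N2 is conditioned on, so the path is blocked at N2.
Path 2: N1 → N4 → N5 ← N3
  N4 is a chain here and N4 is conditioned on, so the path is blocked at N4.
Every path is blocked, so N1 and N3 are d-separated given {N2, N4, N5}.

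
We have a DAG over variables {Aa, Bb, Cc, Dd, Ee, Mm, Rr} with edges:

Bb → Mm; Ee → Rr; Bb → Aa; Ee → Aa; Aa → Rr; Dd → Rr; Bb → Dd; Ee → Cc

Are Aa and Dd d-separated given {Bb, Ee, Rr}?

No

Enumerating the 3 paths from Aa to Dd and testing each for blocking by {Bb, Ee, Rr}:
  1. Aa ← Ee → Rr ← Dd — Ee:fork[blocks]; Rr:collider[open] ⇒ blocked
  2. Aa → Rr ← Dd — Rr:collider[open] ⇒ active
  3. Aa ← Bb → Dd — Bb:fork[blocks] ⇒ blocked
At least one path is unblocked, so d-separation fails.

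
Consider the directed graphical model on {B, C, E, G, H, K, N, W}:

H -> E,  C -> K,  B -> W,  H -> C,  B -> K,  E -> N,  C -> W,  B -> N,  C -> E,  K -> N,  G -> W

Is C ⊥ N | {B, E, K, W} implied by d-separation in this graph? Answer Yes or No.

Enumerating the 6 paths from C to N and testing each for blocking by {B, E, K, W}:
Path 1: C → E → N
  E is a chain here and E is conditioned on, so the path is blocked at E.
Path 2: C → K → N
  K is a chain here and K is conditioned on, so the path is blocked at K.
Path 3: C → K ← B → N
  B is a fork here and B is conditioned on, so the path is blocked at B.
Path 4: C ← H → E → N
  E is a chain here and E is conditioned on, so the path is blocked at E.
Path 5: C → W ← B → K → N
  B is a fork here and B is conditioned on, so the path is blocked at B.
Path 6: C → W ← B → N
  B is a fork here and B is conditioned on, so the path is blocked at B.
Since every path is blocked, d-separation holds.

Yes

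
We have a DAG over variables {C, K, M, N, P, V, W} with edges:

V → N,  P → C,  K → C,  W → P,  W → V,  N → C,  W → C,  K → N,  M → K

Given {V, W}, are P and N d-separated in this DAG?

There are 6 undirected paths between P and N; checking each against the conditioning set {V, W}:
Path 1: P → C ← N
  C is a collider here and neither C nor any of its descendants is conditioned on, so the collider stays closed — the path is blocked at C.
Path 2: P → C ← W → V → N
  C is a collider here and neither C nor any of its descendants is conditioned on, so the collider stays closed — the path is blocked at C.
Path 3: P → C ← K → N
  C is a collider here and neither C nor any of its descendants is conditioned on, so the collider stays closed — the path is blocked at C.
Path 4: P ← W → V → N
  W is a fork here and W is conditioned on, so the path is blocked at W.
Path 5: P ← W → C ← N
  W is a fork here and W is conditioned on, so the path is blocked at W.
Path 6: P ← W → C ← K → N
  W is a fork here and W is conditioned on, so the path is blocked at W.
Since every path is blocked, d-separation holds.

Yes — P and N are d-separated given {V, W}.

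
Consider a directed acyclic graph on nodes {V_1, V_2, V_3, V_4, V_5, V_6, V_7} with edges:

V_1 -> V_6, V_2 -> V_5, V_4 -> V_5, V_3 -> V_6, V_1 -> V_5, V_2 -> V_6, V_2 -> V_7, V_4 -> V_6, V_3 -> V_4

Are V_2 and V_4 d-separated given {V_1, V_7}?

Enumerating the 6 paths from V_2 to V_4 and testing each for blocking by {V_1, V_7}:
Path 1: V_2 → V_5 ← V_1 → V_6 ← V_3 → V_4
  V_5 is a collider here and neither V_5 nor any of its descendants is conditioned on, so the collider stays closed — the path is blocked at V_5.
Path 2: V_2 → V_5 ← V_1 → V_6 ← V_4
  V_5 is a collider here and neither V_5 nor any of its descendants is conditioned on, so the collider stays closed — the path is blocked at V_5.
Path 3: V_2 → V_5 ← V_4
  V_5 is a collider here and neither V_5 nor any of its descendants is conditioned on, so the collider stays closed — the path is blocked at V_5.
Path 4: V_2 → V_6 ← V_3 → V_4
  V_6 is a collider here and neither V_6 nor any of its descendants is conditioned on, so the collider stays closed — the path is blocked at V_6.
Path 5: V_2 → V_6 ← V_1 → V_5 ← V_4
  V_6 is a collider here and neither V_6 nor any of its descendants is conditioned on, so the collider stays closed — the path is blocked at V_6.
Path 6: V_2 → V_6 ← V_4
  V_6 is a collider here and neither V_6 nor any of its descendants is conditioned on, so the collider stays closed — the path is blocked at V_6.
Since every path is blocked, d-separation holds.

Yes — V_2 and V_4 are d-separated given {V_1, V_7}.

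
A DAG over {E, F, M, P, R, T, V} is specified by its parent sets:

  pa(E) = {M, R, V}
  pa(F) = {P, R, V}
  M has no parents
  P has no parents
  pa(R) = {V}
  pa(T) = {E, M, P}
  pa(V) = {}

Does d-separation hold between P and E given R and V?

6 paths connect P and E; each must be blocked for d-separation to hold:
  1. P → T ← M → E — T:collider[blocks]; M:fork[open] ⇒ blocked
  2. P → T ← E — T:collider[blocks] ⇒ blocked
  3. P → F ← V → E — F:collider[blocks]; V:fork[blocks] ⇒ blocked
  4. P → F ← V → R → E — F:collider[blocks]; V:fork[blocks]; R:chain[blocks] ⇒ blocked
  5. P → F ← R ← V → E — F:collider[blocks]; R:chain[blocks]; V:fork[blocks] ⇒ blocked
  6. P → F ← R → E — F:collider[blocks]; R:fork[blocks] ⇒ blocked
Every path is blocked, so P and E are d-separated given {R, V}.

Yes — P and E are d-separated given {R, V}.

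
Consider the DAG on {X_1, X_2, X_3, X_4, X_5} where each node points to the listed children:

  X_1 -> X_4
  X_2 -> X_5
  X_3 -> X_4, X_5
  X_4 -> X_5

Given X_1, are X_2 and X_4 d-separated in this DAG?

Yes

There are 2 undirected paths between X_2 and X_4; checking each against the conditioning set {X_1}:
Path 1: X_2 → X_5 ← X_4
  X_5 is a collider here and neither X_5 nor any of its descendants is conditioned on, so the collider stays closed — the path is blocked at X_5.
Path 2: X_2 → X_5 ← X_3 → X_4
  X_5 is a collider here and neither X_5 nor any of its descendants is conditioned on, so the collider stays closed — the path is blocked at X_5.
Every path is blocked, so X_2 and X_4 are d-separated given {X_1}.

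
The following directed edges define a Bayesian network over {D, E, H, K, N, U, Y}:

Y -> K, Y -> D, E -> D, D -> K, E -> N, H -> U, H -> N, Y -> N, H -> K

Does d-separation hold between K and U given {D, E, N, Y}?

No

Enumerating the 5 paths from K to U and testing each for blocking by {D, E, N, Y}:
  1. K ← Y → D ← E → N ← H → U — Y:fork[blocks]; D:collider[open]; E:fork[blocks]; N:collider[open]; H:fork[open] ⇒ blocked
  2. K ← Y → N ← H → U — Y:fork[blocks]; N:collider[open]; H:fork[open] ⇒ blocked
  3. K ← H → U — H:fork[open] ⇒ active
  4. K ← D ← Y → N ← H → U — D:chain[blocks]; Y:fork[blocks]; N:collider[open]; H:fork[open] ⇒ blocked
  5. K ← D ← E → N ← H → U — D:chain[blocks]; E:fork[blocks]; N:collider[open]; H:fork[open] ⇒ blocked
Because an active path exists, K and U are not d-separated.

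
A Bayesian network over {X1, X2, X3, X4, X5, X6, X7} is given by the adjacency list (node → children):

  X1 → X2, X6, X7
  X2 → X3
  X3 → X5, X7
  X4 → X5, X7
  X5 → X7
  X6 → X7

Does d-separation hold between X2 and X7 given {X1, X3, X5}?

Yes

We examine all 5 paths between X2 and X7:
Path 1: X2 ← X1 → X6 → X7
  X1 is a fork here and X1 is conditioned on, so the path is blocked at X1.
Path 2: X2 ← X1 → X7
  X1 is a fork here and X1 is conditioned on, so the path is blocked at X1.
Path 3: X2 → X3 → X5 → X7
  X3 is a chain here and X3 is conditioned on, so the path is blocked at X3.
Path 4: X2 → X3 → X5 ← X4 → X7
  X3 is a chain here and X3 is conditioned on, so the path is blocked at X3.
Path 5: X2 → X3 → X7
  X3 is a chain here and X3 is conditioned on, so the path is blocked at X3.
Every path is blocked, so X2 and X7 are d-separated given {X1, X3, X5}.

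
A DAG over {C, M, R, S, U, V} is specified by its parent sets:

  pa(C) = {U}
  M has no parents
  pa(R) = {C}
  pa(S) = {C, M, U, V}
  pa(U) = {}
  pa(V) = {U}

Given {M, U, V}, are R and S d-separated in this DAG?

No

3 paths connect R and S; each must be blocked for d-separation to hold:
Path 1: R ← C → S
  C is a fork and C is not conditioned on — no node blocks this path, so it is active.
Path 2: R ← C ← U → S
  U is a fork here and U is conditioned on, so the path is blocked at U.
Path 3: R ← C ← U → V → S
  U is a fork here and U is conditioned on, so the path is blocked at U.
Because an active path exists, R and S are not d-separated.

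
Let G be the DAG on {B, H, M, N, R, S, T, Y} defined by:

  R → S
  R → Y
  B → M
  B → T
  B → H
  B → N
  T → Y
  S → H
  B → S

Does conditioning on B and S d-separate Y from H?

Yes — Y and H are d-separated given {B, S}.

4 paths connect Y and H; each must be blocked for d-separation to hold:
Path 1: Y ← R → S ← B → H
  B is a fork here and B is conditioned on, so the path is blocked at B.
Path 2: Y ← R → S → H
  S is a chain here and S is conditioned on, so the path is blocked at S.
Path 3: Y ← T ← B → S → H
  B is a fork here and B is conditioned on, so the path is blocked at B.
Path 4: Y ← T ← B → H
  B is a fork here and B is conditioned on, so the path is blocked at B.
Since every path is blocked, d-separation holds.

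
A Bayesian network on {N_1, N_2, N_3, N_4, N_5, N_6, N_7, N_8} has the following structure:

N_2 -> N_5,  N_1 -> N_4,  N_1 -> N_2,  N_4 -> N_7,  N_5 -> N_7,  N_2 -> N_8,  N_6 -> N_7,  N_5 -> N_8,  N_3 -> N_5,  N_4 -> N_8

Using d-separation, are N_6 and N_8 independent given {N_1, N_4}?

Yes — N_6 and N_8 are d-separated given {N_1, N_4}.

Enumerating the 6 paths from N_6 to N_8 and testing each for blocking by {N_1, N_4}:
  1. N_6 → N_7 ← N_5 ← N_2 ← N_1 → N_4 → N_8 — N_7:collider[blocks]; N_5:chain[open]; N_2:chain[open]; N_1:fork[blocks]; N_4:chain[blocks] ⇒ blocked
  2. N_6 → N_7 ← N_5 ← N_2 → N_8 — N_7:collider[blocks]; N_5:chain[open]; N_2:fork[open] ⇒ blocked
  3. N_6 → N_7 ← N_5 → N_8 — N_7:collider[blocks]; N_5:fork[open] ⇒ blocked
  4. N_6 → N_7 ← N_4 ← N_1 → N_2 → N_5 → N_8 — N_7:collider[blocks]; N_4:chain[blocks]; N_1:fork[blocks]; N_2:chain[open]; N_5:chain[open] ⇒ blocked
  5. N_6 → N_7 ← N_4 ← N_1 → N_2 → N_8 — N_7:collider[blocks]; N_4:chain[blocks]; N_1:fork[blocks]; N_2:chain[open] ⇒ blocked
  6. N_6 → N_7 ← N_4 → N_8 — N_7:collider[blocks]; N_4:fork[blocks] ⇒ blocked
All paths are blocked; N_6 ⊥ N_8 | {N_1, N_4} holds.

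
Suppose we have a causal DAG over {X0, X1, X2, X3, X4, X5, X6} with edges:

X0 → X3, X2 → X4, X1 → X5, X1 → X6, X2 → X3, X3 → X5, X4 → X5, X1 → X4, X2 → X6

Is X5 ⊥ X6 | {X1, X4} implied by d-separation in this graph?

There are 6 undirected paths between X5 and X6; checking each against the conditioning set {X1, X4}:
  1. X5 ← X3 ← X2 → X4 ← X1 → X6 — X3:chain[open]; X2:fork[open]; X4:collider[open]; X1:fork[blocks] ⇒ blocked
  2. X5 ← X3 ← X2 → X6 — X3:chain[open]; X2:fork[open] ⇒ active
  3. X5 ← X1 → X4 ← X2 → X6 — X1:fork[blocks]; X4:collider[open]; X2:fork[open] ⇒ blocked
  4. X5 ← X1 → X6 — X1:fork[blocks] ⇒ blocked
  5. X5 ← X4 ← X1 → X6 — X4:chain[blocks]; X1:fork[blocks] ⇒ blocked
  6. X5 ← X4 ← X2 → X6 — X4:chain[blocks]; X2:fork[open] ⇒ blocked
At least one path is unblocked, so d-separation fails.

No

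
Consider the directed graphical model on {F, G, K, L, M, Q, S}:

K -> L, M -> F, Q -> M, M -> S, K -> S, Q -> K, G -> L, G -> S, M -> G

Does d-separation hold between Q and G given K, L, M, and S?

6 paths connect Q and G; each must be blocked for d-separation to hold:
Path 1: Q → K → L ← G
  K is a chain here and K is conditioned on, so the path is blocked at K.
Path 2: Q → K → S ← G
  K is a chain here and K is conditioned on, so the path is blocked at K.
Path 3: Q → K → S ← M → G
  K is a chain here and K is conditioned on, so the path is blocked at K.
Path 4: Q → M → S ← K → L ← G
  M is a chain here and M is conditioned on, so the path is blocked at M.
Path 5: Q → M → S ← G
  M is a chain here and M is conditioned on, so the path is blocked at M.
Path 6: Q → M → G
  M is a chain here and M is conditioned on, so the path is blocked at M.
Every path is blocked, so Q and G are d-separated given {K, L, M, S}.

Yes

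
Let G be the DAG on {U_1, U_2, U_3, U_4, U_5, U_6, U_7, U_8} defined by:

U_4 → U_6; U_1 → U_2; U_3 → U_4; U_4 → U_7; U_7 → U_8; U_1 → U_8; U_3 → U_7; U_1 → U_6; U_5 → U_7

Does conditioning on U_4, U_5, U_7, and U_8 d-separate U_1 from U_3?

4 paths connect U_1 and U_3; each must be blocked for d-separation to hold:
Path 1: U_1 → U_8 ← U_7 ← U_4 ← U_3
  U_7 is a chain here and U_7 is conditioned on, so the path is blocked at U_7.
Path 2: U_1 → U_8 ← U_7 ← U_3
  U_7 is a chain here and U_7 is conditioned on, so the path is blocked at U_7.
Path 3: U_1 → U_6 ← U_4 → U_7 ← U_3
  U_6 is a collider here and neither U_6 nor any of its descendants is conditioned on, so the collider stays closed — the path is blocked at U_6.
Path 4: U_1 → U_6 ← U_4 ← U_3
  U_6 is a collider here and neither U_6 nor any of its descendants is conditioned on, so the collider stays closed — the path is blocked at U_6.
Every path is blocked, so U_1 and U_3 are d-separated given {U_4, U_5, U_7, U_8}.

Yes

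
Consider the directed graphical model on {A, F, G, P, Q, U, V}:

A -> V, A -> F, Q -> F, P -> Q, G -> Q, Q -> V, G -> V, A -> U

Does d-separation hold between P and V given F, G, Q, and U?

3 paths connect P and V; each must be blocked for d-separation to hold:
  1. P → Q → F ← A → V — Q:chain[blocks]; F:collider[open]; A:fork[open] ⇒ blocked
  2. P → Q ← G → V — Q:collider[open]; G:fork[blocks] ⇒ blocked
  3. P → Q → V — Q:chain[blocks] ⇒ blocked
Since every path is blocked, d-separation holds.

Yes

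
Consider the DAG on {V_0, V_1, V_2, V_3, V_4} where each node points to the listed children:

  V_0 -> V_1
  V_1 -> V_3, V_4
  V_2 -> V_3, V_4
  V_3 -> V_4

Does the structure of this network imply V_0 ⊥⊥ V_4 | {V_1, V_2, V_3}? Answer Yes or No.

There are 3 undirected paths between V_0 and V_4; checking each against the conditioning set {V_1, V_2, V_3}:
Path 1: V_0 → V_1 → V_3 ← V_2 → V_4
  V_1 is a chain here and V_1 is conditioned on, so the path is blocked at V_1.
Path 2: V_0 → V_1 → V_3 → V_4
  V_1 is a chain here and V_1 is conditioned on, so the path is blocked at V_1.
Path 3: V_0 → V_1 → V_4
  V_1 is a chain here and V_1 is conditioned on, so the path is blocked at V_1.
Every path is blocked, so V_0 and V_4 are d-separated given {V_1, V_2, V_3}.

Yes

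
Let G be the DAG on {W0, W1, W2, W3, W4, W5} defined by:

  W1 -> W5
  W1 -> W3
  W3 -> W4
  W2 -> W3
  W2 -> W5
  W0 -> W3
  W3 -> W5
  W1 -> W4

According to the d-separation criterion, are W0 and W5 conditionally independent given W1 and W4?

No

4 paths connect W0 and W5; each must be blocked for d-separation to hold:
Path 1: W0 → W3 → W4 ← W1 → W5
  W1 is a fork here and W1 is conditioned on, so the path is blocked at W1.
Path 2: W0 → W3 ← W2 → W5
  W3 is a collider and its descendant W4 is conditioned on, which opens it; W2 is a fork and W2 is not conditioned on — no node blocks this path, so it is active.
Path 3: W0 → W3 ← W1 → W5
  W1 is a fork here and W1 is conditioned on, so the path is blocked at W1.
Path 4: W0 → W3 → W5
  W3 is a chain and W3 is not conditioned on — no node blocks this path, so it is active.
At least one path is unblocked, so d-separation fails.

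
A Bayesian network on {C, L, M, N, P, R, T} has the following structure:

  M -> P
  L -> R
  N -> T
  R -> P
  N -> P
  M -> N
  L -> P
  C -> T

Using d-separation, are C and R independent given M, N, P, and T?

Yes

There are 4 undirected paths between C and R; checking each against the conditioning set {M, N, P, T}:
  1. C → T ← N ← M → P ← R — T:collider[open]; N:chain[blocks]; M:fork[blocks]; P:collider[open] ⇒ blocked
  2. C → T ← N ← M → P ← L → R — T:collider[open]; N:chain[blocks]; M:fork[blocks]; P:collider[open]; L:fork[open] ⇒ blocked
  3. C → T ← N → P ← R — T:collider[open]; N:fork[blocks]; P:collider[open] ⇒ blocked
  4. C → T ← N → P ← L → R — T:collider[open]; N:fork[blocks]; P:collider[open]; L:fork[open] ⇒ blocked
Since every path is blocked, d-separation holds.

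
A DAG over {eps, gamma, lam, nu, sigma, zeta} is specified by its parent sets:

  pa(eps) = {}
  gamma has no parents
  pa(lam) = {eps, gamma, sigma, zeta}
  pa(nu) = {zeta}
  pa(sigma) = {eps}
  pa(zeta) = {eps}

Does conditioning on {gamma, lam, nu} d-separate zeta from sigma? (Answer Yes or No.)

Enumerating the 4 paths from zeta to sigma and testing each for blocking by {gamma, lam, nu}:
Path 1: zeta ← eps → sigma
  eps is a fork and eps is not conditioned on — no node blocks this path, so it is active.
Path 2: zeta ← eps → lam ← sigma
  eps is a fork and eps is not conditioned on; lam is a collider and lam is conditioned on, which opens it — no node blocks this path, so it is active.
Path 3: zeta → lam ← eps → sigma
  lam is a collider and lam is conditioned on, which opens it; eps is a fork and eps is not conditioned on — no node blocks this path, so it is active.
Path 4: zeta → lam ← sigma
  lam is a collider and lam is conditioned on, which opens it — no node blocks this path, so it is active.
At least one path is unblocked, so d-separation fails.

No — zeta and sigma are not d-separated given {gamma, lam, nu}.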